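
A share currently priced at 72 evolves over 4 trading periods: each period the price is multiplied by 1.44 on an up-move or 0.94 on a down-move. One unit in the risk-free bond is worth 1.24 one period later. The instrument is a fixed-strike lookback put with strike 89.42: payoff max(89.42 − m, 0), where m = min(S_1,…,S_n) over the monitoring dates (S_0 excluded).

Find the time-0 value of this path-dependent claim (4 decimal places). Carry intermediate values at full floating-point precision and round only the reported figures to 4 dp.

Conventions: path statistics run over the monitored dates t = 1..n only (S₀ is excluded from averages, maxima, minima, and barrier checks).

Risk-neutral up-probability p* = (R−d)/(u−d) = (1.24−0.94)/(1.44−0.94) = 0.6000; the claim prices as the p*-weighted sum of path payoffs discounted by R^4.
Enumerate all 2^4 = 16 price paths (U = up ×1.44, D = down ×0.94); each path with k up-moves has probability p*^k·(1−p*)^(4−k).
DDDD: m=56.2139, payoff=33.2061, prob=0.025600
UDDD: m=86.1149, payoff=3.3051, prob=0.038400
DUDD: m=67.6800, payoff=21.7400, prob=0.038400
UUDD: m=103.6800, payoff=0.0000, prob=0.057600
DDUD: m=63.6192, payoff=25.8008, prob=0.038400
UDUD: m=97.4592, payoff=0.0000, prob=0.057600
DUUD: m=67.6800, payoff=21.7400, prob=0.057600
UUUD: m=103.6800, payoff=0.0000, prob=0.086400
DDDU: m=59.8020, payoff=29.6180, prob=0.038400
UDDU: m=91.6116, payoff=0.0000, prob=0.057600
DUDU: m=67.6800, payoff=21.7400, prob=0.057600
UUDU: m=103.6800, payoff=0.0000, prob=0.086400
DDUU: m=63.6192, payoff=25.8008, prob=0.057600
UDUU: m=97.4592, payoff=0.0000, prob=0.086400
DUUU: m=67.6800, payoff=21.7400, prob=0.086400
UUUU: m=103.6800, payoff=0.0000, prob=0.129600
Price = Σ prob·payoff / R^4 = 9.808796 / 2.364214 = 4.1489

price = 4.1489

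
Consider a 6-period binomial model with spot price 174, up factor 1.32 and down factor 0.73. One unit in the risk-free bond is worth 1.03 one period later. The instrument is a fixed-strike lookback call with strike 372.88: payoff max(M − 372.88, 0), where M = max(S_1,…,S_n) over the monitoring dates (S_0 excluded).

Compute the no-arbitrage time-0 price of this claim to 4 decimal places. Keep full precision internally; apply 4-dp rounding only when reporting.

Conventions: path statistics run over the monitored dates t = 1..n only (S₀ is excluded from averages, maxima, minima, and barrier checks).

price = 25.9730

Under the martingale measure an up-move has probability p* = 0.5085; value the claim as the probability-weighted average of per-path payoffs, discounted 6 periods at R = 1.03.
Enumerate all 2^6 = 64 price paths (U = up ×1.32, D = down ×0.73); each path with k up-moves has probability p*^k·(1−p*)^(6−k).
DDDDDD: M=127.0200, payoff=0.0000, prob=0.014102
UDDDDD: M=229.6800, payoff=0.0000, prob=0.014588
DUDDDD: M=167.6664, payoff=0.0000, prob=0.014588
UUDDDD: M=303.1776, payoff=0.0000, prob=0.015091
DDUDDD: M=127.0200, payoff=0.0000, prob=0.014588
UDUDDD: M=229.6800, payoff=0.0000, prob=0.015091
DUUDDD: M=221.3196, payoff=0.0000, prob=0.015091
UUUDDD: M=400.1944, payoff=27.3144, prob=0.015612
DDDUDD: M=127.0200, payoff=0.0000, prob=0.014588
UDDUDD: M=229.6800, payoff=0.0000, prob=0.015091
DUDUDD: M=167.6664, payoff=0.0000, prob=0.015091
UUDUDD: M=303.1776, payoff=0.0000, prob=0.015612
DDUUDD: M=161.5633, payoff=0.0000, prob=0.015091
UDUUDD: M=292.1419, payoff=0.0000, prob=0.015612
DUUUDD: M=292.1419, payoff=0.0000, prob=0.015612
UUUUDD: M=528.2567, payoff=155.3767, prob=0.016150
DDDDUD: M=127.0200, payoff=0.0000, prob=0.014588
UDDDUD: M=229.6800, payoff=0.0000, prob=0.015091
DUDDUD: M=167.6664, payoff=0.0000, prob=0.015091
UUDDUD: M=303.1776, payoff=0.0000, prob=0.015612
DDUDUD: M=127.0200, payoff=0.0000, prob=0.015091
UDUDUD: M=229.6800, payoff=0.0000, prob=0.015612
DUUDUD: M=221.3196, payoff=0.0000, prob=0.015612
UUUDUD: M=400.1944, payoff=27.3144, prob=0.016150
DDDUUD: M=127.0200, payoff=0.0000, prob=0.015091
UDDUUD: M=229.6800, payoff=0.0000, prob=0.015612
DUDUUD: M=213.2636, payoff=0.0000, prob=0.015612
UUDUUD: M=385.6274, payoff=12.7474, prob=0.016150
DDUUUD: M=213.2636, payoff=0.0000, prob=0.015612
UDUUUD: M=385.6274, payoff=12.7474, prob=0.016150
DUUUUD: M=385.6274, payoff=12.7474, prob=0.016150
UUUUUD: M=697.2988, payoff=324.4188, prob=0.016707
DDDDDU: M=127.0200, payoff=0.0000, prob=0.014588
UDDDDU: M=229.6800, payoff=0.0000, prob=0.015091
DUDDDU: M=167.6664, payoff=0.0000, prob=0.015091
UUDDDU: M=303.1776, payoff=0.0000, prob=0.015612
DDUDDU: M=127.0200, payoff=0.0000, prob=0.015091
UDUDDU: M=229.6800, payoff=0.0000, prob=0.015612
DUUDDU: M=221.3196, payoff=0.0000, prob=0.015612
UUUDDU: M=400.1944, payoff=27.3144, prob=0.016150
DDDUDU: M=127.0200, payoff=0.0000, prob=0.015091
UDDUDU: M=229.6800, payoff=0.0000, prob=0.015612
DUDUDU: M=167.6664, payoff=0.0000, prob=0.015612
UUDUDU: M=303.1776, payoff=0.0000, prob=0.016150
DDUUDU: M=161.5633, payoff=0.0000, prob=0.015612
UDUUDU: M=292.1419, payoff=0.0000, prob=0.016150
DUUUDU: M=292.1419, payoff=0.0000, prob=0.016150
UUUUDU: M=528.2567, payoff=155.3767, prob=0.016707
DDDDUU: M=127.0200, payoff=0.0000, prob=0.015091
UDDDUU: M=229.6800, payoff=0.0000, prob=0.015612
DUDDUU: M=167.6664, payoff=0.0000, prob=0.015612
UUDDUU: M=303.1776, payoff=0.0000, prob=0.016150
DDUDUU: M=155.6824, payoff=0.0000, prob=0.015612
UDUDUU: M=281.5080, payoff=0.0000, prob=0.016150
DUUDUU: M=281.5080, payoff=0.0000, prob=0.016150
UUUDUU: M=509.0281, payoff=136.1481, prob=0.016707
DDDUUU: M=155.6824, payoff=0.0000, prob=0.015612
UDDUUU: M=281.5080, payoff=0.0000, prob=0.016150
DUDUUU: M=281.5080, payoff=0.0000, prob=0.016150
UUDUUU: M=509.0281, payoff=136.1481, prob=0.016707
DDUUUU: M=281.5080, payoff=0.0000, prob=0.016150
UDUUUU: M=509.0281, payoff=136.1481, prob=0.016707
DUUUUU: M=509.0281, payoff=136.1481, prob=0.016707
UUUUUU: M=920.4344, payoff=547.5544, prob=0.017283
Price = Σ prob·payoff / R^6 = 31.013089 / 1.194052 = 25.9730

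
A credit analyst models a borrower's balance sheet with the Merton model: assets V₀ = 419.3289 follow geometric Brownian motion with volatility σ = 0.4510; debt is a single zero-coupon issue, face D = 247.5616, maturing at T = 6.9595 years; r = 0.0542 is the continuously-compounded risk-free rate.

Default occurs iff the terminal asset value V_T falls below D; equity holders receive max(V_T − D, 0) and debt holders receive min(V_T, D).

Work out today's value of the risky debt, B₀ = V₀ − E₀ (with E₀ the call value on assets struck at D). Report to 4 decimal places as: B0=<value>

Work the structural quantities from V₀ = 419.3289 against face 247.5616:
d₁ = [ln(V₀/D) + (r + σ²/2)T] / (σ√T)
   = [ln(419.3289/247.5616) + (0.0542 + 0.5·0.4510²)·6.9595] / (0.4510·√6.9595)
   = [0.526996 + 1.084990] / 1.189777 = 1.354864
d₂ = d₁ − σ√T = 1.354864 − 1.189777 = 0.165087
N(d₁) = 0.912270,  N(d₂) = 0.565562,  e^(−rT) = 0.685776
E₀ = V₀·N(d₁) − D·e^(−rT)·N(d₂)
   = 419.3289·0.912270 − 247.5616·0.685776·0.565562 = 286.524528
B₀ = V₀ − E₀ = 419.3289 − 286.524528 = 132.804372

B0=132.8044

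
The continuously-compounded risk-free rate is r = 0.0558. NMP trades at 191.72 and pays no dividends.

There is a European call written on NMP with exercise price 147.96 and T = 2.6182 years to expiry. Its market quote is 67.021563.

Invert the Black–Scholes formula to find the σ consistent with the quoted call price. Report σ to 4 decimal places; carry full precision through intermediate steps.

sigma = 0.2130

At σ = 0.2130 the Black–Scholes value reproduces the quote:
σ√T = 0.213·√2.6182 = 0.344652
d₁ = (ln(S/K) + (r+σ²/2)T) / (σ√T) = (ln(191.72/147.96) + (0.0558+0.213²/2)·2.6182) / 0.344652 = (0.259094 + 0.205488) / 0.344652 = 1.347974
d₂ = d₁ − σ√T = 1.347974 − 0.344652 = 1.003322
e^{−rT} = 0.864075
N(d₁) = 0.911167,  N(d₂) = 0.842147
V = S·N(d₁) − K·e^{−rT}·N(d₂) = 174.688863 − 107.667300 = 67.021563 (the quoted price), and the Black–Scholes price is strictly increasing in σ, so σ is unique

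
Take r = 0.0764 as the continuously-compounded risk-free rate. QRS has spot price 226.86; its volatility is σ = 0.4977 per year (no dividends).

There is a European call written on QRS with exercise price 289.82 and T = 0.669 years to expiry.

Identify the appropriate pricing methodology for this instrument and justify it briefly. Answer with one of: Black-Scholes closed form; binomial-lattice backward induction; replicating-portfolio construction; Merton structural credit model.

framework: Black-Scholes closed form

Key observation: the strike-289.82 call on QRS is European-exercise on a continuously-modelled lognormal underlying, so its value is a single closed-form evaluation.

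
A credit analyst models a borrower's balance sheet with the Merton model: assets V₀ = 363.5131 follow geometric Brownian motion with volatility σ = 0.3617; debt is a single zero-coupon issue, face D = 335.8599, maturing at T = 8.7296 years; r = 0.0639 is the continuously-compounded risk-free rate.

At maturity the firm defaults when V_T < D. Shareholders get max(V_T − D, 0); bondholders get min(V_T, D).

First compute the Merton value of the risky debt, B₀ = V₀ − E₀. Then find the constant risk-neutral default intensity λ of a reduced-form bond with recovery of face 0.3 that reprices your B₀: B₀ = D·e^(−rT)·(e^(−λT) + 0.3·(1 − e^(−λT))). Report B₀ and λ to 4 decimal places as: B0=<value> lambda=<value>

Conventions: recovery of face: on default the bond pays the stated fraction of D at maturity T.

With assets at 363.5131 and a single debt payment of 335.8599 at 8.7296 years:
d₁ = [ln(V₀/D) + (r + σ²/2)T] / (σ√T)
   = [ln(363.5131/335.8599) + (0.0639 + 0.5·0.3617²)·8.7296] / (0.3617·√8.7296)
   = [0.079121 + 1.128855] / 1.068675 = 1.130349
d₂ = d₁ − σ√T = 1.130349 − 1.068675 = 0.061674
N(d₁) = 0.870835,  N(d₂) = 0.524589,  e^(−rT) = 0.572455
E₀ = V₀·N(d₁) − D·e^(−rT)·N(d₂)
   = 363.5131·0.870835 − 335.8599·0.572455·0.524589 = 215.700219
B₀ = V₀ − E₀ = 363.5131 − 215.700219 = 147.812881
e^(−λT) = (B₀·e^(rT)/D − 0.3)/(1 − 0.3) = (147.8129·1.746863/335.8599 − 0.3)/0.7 = 0.66971323
λ = −ln(0.66971323)/8.7296 = 0.045925

B0=147.8129 lambda=0.0459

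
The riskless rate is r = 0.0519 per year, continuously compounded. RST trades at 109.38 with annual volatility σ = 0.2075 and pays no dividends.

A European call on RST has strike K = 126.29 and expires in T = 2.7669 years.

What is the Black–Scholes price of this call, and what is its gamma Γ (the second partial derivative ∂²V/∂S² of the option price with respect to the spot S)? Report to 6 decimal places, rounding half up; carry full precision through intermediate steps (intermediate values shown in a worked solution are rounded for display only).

σ√T = 0.2075·√2.7669 = 0.345156
d₁ = (ln(S/K) + (r+σ²/2)T) / (σ√T) = (ln(109.38/126.29) + (0.0519+0.2075²/2)·2.7669) / 0.345156 = (-0.143753 + 0.203168) / 0.345156 = 0.172141
d₂ = d₁ − σ√T = 0.172141 − 0.345156 = -0.173014
e^{−rT} = 0.866232
N(d₁) = 0.568337,  N(d₂) = 0.431320
Call price V = S·N(d₁) − K·e^{−rT}·N(d₂) = 62.164673 − 47.184900 = 14.979772
φ(d₁) = (1/√(2π))·e^{−d₁²/2} = 0.393075
Γ = φ(d₁) / (S·σ·√T) = 0.010412

price = 14.979772
Γ = 0.010412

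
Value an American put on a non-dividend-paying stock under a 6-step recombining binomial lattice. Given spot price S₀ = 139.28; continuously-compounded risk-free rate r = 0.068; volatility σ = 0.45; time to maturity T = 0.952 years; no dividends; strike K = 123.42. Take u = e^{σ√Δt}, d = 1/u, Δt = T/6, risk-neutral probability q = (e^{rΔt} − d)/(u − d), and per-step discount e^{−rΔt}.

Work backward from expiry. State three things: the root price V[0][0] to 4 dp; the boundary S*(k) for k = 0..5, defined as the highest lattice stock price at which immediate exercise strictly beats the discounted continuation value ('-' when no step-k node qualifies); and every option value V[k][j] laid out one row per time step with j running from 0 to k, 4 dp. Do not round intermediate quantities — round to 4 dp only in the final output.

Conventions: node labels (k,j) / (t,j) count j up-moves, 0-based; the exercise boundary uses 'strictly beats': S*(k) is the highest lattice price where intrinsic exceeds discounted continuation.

Δt=0.15867, u=1.19632, d=0.83590, q=0.48541, disc=e^(-rΔt)=0.98927
k=6 terminal: V=max(K-S,0) → 75.9074 55.4210 26.1015 0.0000 0.0000 0.0000 0.0000
k=5: j=0 S=56.8402 intr=66.5798 cont=65.2553 V=66.5798[EX]; j=1 S=81.3484 intr=42.0716 cont=40.7472 V=42.0716[EX]; j=2 S=116.4239 intr=6.9961 cont=13.2875 V=13.2875[hold]; j=3 S=166.6232 intr=0.0000 cont=0.0000 V=0.0000[hold]; j=4 S=238.4672 intr=0.0000 cont=0.0000 V=0.0000[hold]; j=5 S=341.2886 intr=0.0000 cont=0.0000 V=0.0000[hold]  S*(5)=81.3484
k=4: j=0 S=67.9990 intr=55.4210 cont=54.0966 V=55.4210[EX]; j=1 S=97.3185 intr=26.1015 cont=27.7981 V=27.7981[hold]; j=2 S=139.2800 intr=0.0000 cont=6.7643 V=6.7643[hold]; j=3 S=199.3343 intr=0.0000 cont=0.0000 V=0.0000[hold]; j=4 S=285.2825 intr=0.0000 cont=0.0000 V=0.0000[hold]  S*(4)=67.9990
k=3: j=0 S=81.3484 intr=42.0716 cont=41.5619 V=42.0716[EX]; j=1 S=116.4239 intr=6.9961 cont=17.3995 V=17.3995[hold]; j=2 S=166.6232 intr=0.0000 cont=3.4435 V=3.4435[hold]; j=3 S=238.4672 intr=0.0000 cont=0.0000 V=0.0000[hold]  S*(3)=81.3484
k=2: j=0 S=97.3185 intr=26.1015 cont=29.7727 V=29.7727[hold]; j=1 S=139.2800 intr=0.0000 cont=10.5112 V=10.5112[hold]; j=2 S=199.3343 intr=0.0000 cont=1.7530 V=1.7530[hold]  S*(2)=-
k=1: j=0 S=116.4239 intr=6.9961 cont=20.2039 V=20.2039[hold]; j=1 S=166.6232 intr=0.0000 cont=6.1927 V=6.1927[hold]  S*(1)=-
k=0: j=0 S=139.2800 intr=0.0000 cont=13.2590 V=13.2590[hold]  S*(0)=-

price = 13.2590
boundary = - - - 81.3484 67.9990 81.3484
tree:
13.2590
20.2039 6.1927
29.7727 10.5112 1.7530
42.0716 17.3995 3.4435 0.0000
55.4210 27.7981 6.7643 0.0000 0.0000
66.5798 42.0716 13.2875 0.0000 0.0000 0.0000
75.9074 55.4210 26.1015 0.0000 0.0000 0.0000 0.0000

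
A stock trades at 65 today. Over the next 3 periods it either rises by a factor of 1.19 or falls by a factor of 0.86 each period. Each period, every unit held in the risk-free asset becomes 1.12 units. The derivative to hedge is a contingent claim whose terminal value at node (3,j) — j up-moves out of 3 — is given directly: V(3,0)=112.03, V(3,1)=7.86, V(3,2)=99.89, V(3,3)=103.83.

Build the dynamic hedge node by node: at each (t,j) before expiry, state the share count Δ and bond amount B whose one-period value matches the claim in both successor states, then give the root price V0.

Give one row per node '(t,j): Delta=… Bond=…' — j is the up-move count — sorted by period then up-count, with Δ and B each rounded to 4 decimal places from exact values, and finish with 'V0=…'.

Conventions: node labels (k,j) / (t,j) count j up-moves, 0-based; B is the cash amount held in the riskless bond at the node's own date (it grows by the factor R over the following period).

(0,0): Delta=1.0599 Bond=-3.3092
(1,0): Delta=2.4400 Bond=-80.8511
(1,1): Delta=0.7914 Bond=17.0634
(2,0): Delta=-6.5663 Bond=342.4137
(2,1): Delta=4.1923 Bond=-207.1212
(2,2): Delta=0.1297 Bond=80.0198
V0=65.5871

Since d<R<u, set p* = (R−d)/(u−d) = 0.7879; price each node as the discounted p*-expectation of its children.
At maturity the claim pays: V(3,0)=112.0300, V(3,1)=7.8600, V(3,2)=99.8900, V(3,3)=103.8300
Node (2,0) S=48.0740: V=(p*·7.8600+(1−p*)·112.0300)/1.12=26.7470; Δ=(7.8600−112.0300)/(57.2081−41.3436)=-6.5663; B=V−Δ·S=342.4137
Node (2,1) S=66.5210: V=(p*·99.8900+(1−p*)·7.8600)/1.12=71.7576; Δ=(99.8900−7.8600)/(79.1600−57.2081)=4.1923; B=V−Δ·S=-207.1212
Node (2,2) S=92.0465: V=(p*·103.8300+(1−p*)·99.8900)/1.12=91.9591; Δ=(103.8300−99.8900)/(109.5353−79.1600)=0.1297; B=V−Δ·S=80.0198
Node (1,0) S=55.9000: V=(p*·71.7576+(1−p*)·26.7470)/1.12=55.5445; Δ=(71.7576−26.7470)/(66.5210−48.0740)=2.4400; B=V−Δ·S=-80.8511
Node (1,1) S=77.3500: V=(p*·91.9591+(1−p*)·71.7576)/1.12=78.2803; Δ=(91.9591−71.7576)/(92.0465−66.5210)=0.7914; B=V−Δ·S=17.0634
Node (0,0) S=65.0000: V=(p*·78.2803+(1−p*)·55.5445)/1.12=65.5871; Δ=(78.2803−55.5445)/(77.3500−55.9000)=1.0599; B=V−Δ·S=-3.3092
Check: Δ(0,0)·S0 + B(0,0) = 65.5871 = V0.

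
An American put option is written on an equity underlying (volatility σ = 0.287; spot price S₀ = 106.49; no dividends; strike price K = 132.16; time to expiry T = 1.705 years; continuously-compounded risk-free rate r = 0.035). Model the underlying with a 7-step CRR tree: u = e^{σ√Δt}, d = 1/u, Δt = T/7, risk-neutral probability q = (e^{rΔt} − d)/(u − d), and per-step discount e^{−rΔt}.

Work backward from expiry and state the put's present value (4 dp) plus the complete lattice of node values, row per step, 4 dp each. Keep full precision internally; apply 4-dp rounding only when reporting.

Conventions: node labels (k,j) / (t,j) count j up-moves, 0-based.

Δt=0.24357, u=1.15217, d=0.86793, q=0.49477, disc=e^(-rΔt)=0.99151
k=7 terminal: V=max(K-S,0) → 92.6501 79.7113 62.5351 39.7340 9.4659 0.0000 0.0000 0.0000
k=6: j=0 S=45.5219 intr=86.6381 cont=85.5162 V=86.6381[EX]; j=1 S=60.4296 intr=71.7304 cont=70.6085 V=71.7304[EX]; j=2 S=80.2194 intr=51.9406 cont=50.8187 V=51.9406[EX]; j=3 S=106.4900 intr=25.6700 cont=24.5481 V=25.6700[EX]; j=4 S=141.3638 intr=0.0000 cont=4.7419 V=4.7419[hold]; j=5 S=187.6583 intr=0.0000 cont=0.0000 V=0.0000[hold]; j=6 S=249.1136 intr=0.0000 cont=0.0000 V=0.0000[hold]
k=5: j=0 S=52.4487 intr=79.7113 cont=78.5894 V=79.7113[EX]; j=1 S=69.6249 intr=62.5351 cont=61.4132 V=62.5351[EX]; j=2 S=92.4260 intr=39.7340 cont=38.6121 V=39.7340[EX]; j=3 S=122.6941 intr=9.4659 cont=15.1854 V=15.1854[hold]; j=4 S=162.8745 intr=0.0000 cont=2.3754 V=2.3754[hold]; j=5 S=216.2134 intr=0.0000 cont=0.0000 V=0.0000[hold]
k=4: j=0 S=60.4296 intr=71.7304 cont=70.6085 V=71.7304[EX]; j=1 S=80.2194 intr=51.9406 cont=50.8187 V=51.9406[EX]; j=2 S=106.4900 intr=25.6700 cont=27.3539 V=27.3539[hold]; j=3 S=141.3638 intr=0.0000 cont=8.7723 V=8.7723[hold]; j=4 S=187.6583 intr=0.0000 cont=1.1899 V=1.1899[hold]
k=3: j=0 S=69.6249 intr=62.5351 cont=61.4132 V=62.5351[EX]; j=1 S=92.4260 intr=39.7340 cont=39.4382 V=39.7340[EX]; j=2 S=122.6941 intr=9.4659 cont=18.0061 V=18.0061[hold]; j=3 S=162.8745 intr=0.0000 cont=4.9782 V=4.9782[hold]
k=2: j=0 S=80.2194 intr=51.9406 cont=50.8187 V=51.9406[EX]; j=1 S=106.4900 intr=25.6700 cont=28.7377 V=28.7377[hold]; j=2 S=141.3638 intr=0.0000 cont=11.4622 V=11.4622[hold]
k=1: j=0 S=92.4260 intr=39.7340 cont=40.1171 V=40.1171[hold]; j=1 S=122.6941 intr=9.4659 cont=20.0189 V=20.0189[hold]
k=0: j=0 S=106.4900 intr=25.6700 cont=29.9170 V=29.9170[hold]

price = 29.9170
tree:
29.9170
40.1171 20.0189
51.9406 28.7377 11.4622
62.5351 39.7340 18.0061 4.9782
71.7304 51.9406 27.3539 8.7723 1.1899
79.7113 62.5351 39.7340 15.1854 2.3754 0.0000
86.6381 71.7304 51.9406 25.6700 4.7419 0.0000 0.0000
92.6501 79.7113 62.5351 39.7340 9.4659 0.0000 0.0000 0.0000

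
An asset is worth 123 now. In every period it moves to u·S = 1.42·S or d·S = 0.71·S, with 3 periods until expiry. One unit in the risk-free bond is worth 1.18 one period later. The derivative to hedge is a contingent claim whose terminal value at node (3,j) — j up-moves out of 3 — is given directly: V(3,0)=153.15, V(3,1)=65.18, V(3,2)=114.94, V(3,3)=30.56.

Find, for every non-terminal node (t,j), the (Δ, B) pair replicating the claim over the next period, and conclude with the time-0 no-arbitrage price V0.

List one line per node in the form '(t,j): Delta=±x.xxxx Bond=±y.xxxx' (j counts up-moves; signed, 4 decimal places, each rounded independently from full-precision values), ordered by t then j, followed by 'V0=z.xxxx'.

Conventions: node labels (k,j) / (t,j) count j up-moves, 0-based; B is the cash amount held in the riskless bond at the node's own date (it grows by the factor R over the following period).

(0,0): Delta=-0.2036 Bond=74.1284
(1,0): Delta=0.0438 Bond=65.8668
(1,1): Delta=-0.2668 Bond=98.5037
(2,0): Delta=-1.9983 Bond=204.3390
(2,1): Delta=0.5652 Bond=13.0678
(2,2): Delta=-0.4792 Bond=168.9153
V0=49.0845

Under the risk-neutral measure, an up-move has probability p* = (R−d)/(u−d) = 0.6620 and values discount at R = 1.18.
At maturity the claim pays: V(3,0)=153.1500, V(3,1)=65.1800, V(3,2)=114.9400, V(3,3)=30.5600
  t=2,j=0: stock 62.0043 → up 88.0461 (V=65.1800), down 44.0231 (V=153.1500). Price 80.4376; hedge Δ=-1.9983, bond B=204.3390.
  t=2,j=1: stock 124.0086 → up 176.0922 (V=114.9400), down 88.0461 (V=65.1800). Price 83.1523; hedge Δ=0.5652, bond B=13.0678.
  t=2,j=2: stock 248.0172 → up 352.1844 (V=30.5600), down 176.0922 (V=114.9400). Price 50.0702; hedge Δ=-0.4792, bond B=168.9153.
  t=1,j=0: stock 87.3300 → up 124.0086 (V=83.1523), down 62.0043 (V=80.4376). Price 69.6904; hedge Δ=0.0438, bond B=65.8668.
  t=1,j=1: stock 174.6600 → up 248.0172 (V=50.0702), down 124.0086 (V=83.1523). Price 51.9092; hedge Δ=-0.2668, bond B=98.5037.
  t=0,j=0: stock 123.0000 → up 174.6600 (V=51.9092), down 87.3300 (V=69.6904). Price 49.0845; hedge Δ=-0.2036, bond B=74.1284.
Sanity check at the root: Δ(0,0)·S0 + B(0,0) reproduces V0 = 49.0845.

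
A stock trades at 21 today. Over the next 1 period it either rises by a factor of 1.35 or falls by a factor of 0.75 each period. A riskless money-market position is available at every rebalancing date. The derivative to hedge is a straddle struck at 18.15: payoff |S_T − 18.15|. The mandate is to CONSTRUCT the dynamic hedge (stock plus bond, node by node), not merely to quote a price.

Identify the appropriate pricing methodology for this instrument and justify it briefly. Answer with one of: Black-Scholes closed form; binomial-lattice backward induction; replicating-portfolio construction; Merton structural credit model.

framework: replicating-portfolio construction

Key observation: what is demanded is not a single number but the (Δ, B) position at each node of the 1.35/0.75 tree starting at 21; constructing those positions is the replicating-portfolio method.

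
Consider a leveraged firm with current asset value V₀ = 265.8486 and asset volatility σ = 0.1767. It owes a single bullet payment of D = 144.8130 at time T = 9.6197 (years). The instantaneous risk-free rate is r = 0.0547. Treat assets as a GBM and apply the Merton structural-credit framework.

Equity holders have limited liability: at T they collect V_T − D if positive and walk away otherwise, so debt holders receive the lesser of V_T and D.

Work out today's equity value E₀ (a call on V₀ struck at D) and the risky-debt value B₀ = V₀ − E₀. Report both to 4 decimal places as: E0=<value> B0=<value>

With assets at 265.8486 and a single debt payment of 144.8130 at 9.6197 years:
d₁ = [ln(V₀/D) + (r + σ²/2)T] / (σ√T)
   = [ln(265.8486/144.8130) + (0.0547 + 0.5·0.1767²)·9.6197] / (0.1767·√9.6197)
   = [0.607484 + 0.676375] / 0.548046 = 2.342610
d₂ = d₁ − σ√T = 2.342610 − 0.548046 = 1.794563
N(d₁) = 0.990425,  N(d₂) = 0.963638,  e^(−rT) = 0.590847
E₀ = V₀·N(d₁) − D·e^(−rT)·N(d₂)
   = 265.8486·0.990425 − 144.8130·0.590847·0.963638 = 180.851991
B₀ = V₀ − E₀ = 265.8486 − 180.851991 = 84.996609

E0=180.8520 B0=84.9966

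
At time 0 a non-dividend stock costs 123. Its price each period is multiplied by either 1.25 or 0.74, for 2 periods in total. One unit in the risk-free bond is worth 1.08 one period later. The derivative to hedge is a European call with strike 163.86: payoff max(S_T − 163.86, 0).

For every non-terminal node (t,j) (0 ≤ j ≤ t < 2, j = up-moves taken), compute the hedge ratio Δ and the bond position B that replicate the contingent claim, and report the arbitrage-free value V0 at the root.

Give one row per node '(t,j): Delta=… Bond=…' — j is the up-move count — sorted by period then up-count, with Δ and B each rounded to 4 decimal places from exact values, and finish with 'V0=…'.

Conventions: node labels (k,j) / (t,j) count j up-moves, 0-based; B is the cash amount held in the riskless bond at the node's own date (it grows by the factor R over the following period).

Since d<R<u, set p* = (R−d)/(u−d) = 0.6667; price each node as the discounted p*-expectation of its children.
At maturity the claim pays: V(2,0)=0.0000, V(2,1)=0.0000, V(2,2)=28.3275
  t=1,j=0: stock 91.0200 → up 113.7750 (V=0.0000), down 67.3548 (V=0.0000). Price 0.0000; hedge Δ=0.0000, bond B=0.0000.
  t=1,j=1: stock 153.7500 → up 192.1875 (V=28.3275), down 113.7750 (V=0.0000). Price 17.4861; hedge Δ=0.3613, bond B=-38.0580.
  t=0,j=0: stock 123.0000 → up 153.7500 (V=17.4861), down 91.0200 (V=0.0000). Price 10.7939; hedge Δ=0.2788, bond B=-23.4926.
Verification: the root portfolio costs Δ(0,0)·S0 + B(0,0) = 10.7939, matching V0.

(0,0): Delta=0.2788 Bond=-23.4926
(1,0): Delta=0.0000 Bond=0.0000
(1,1): Delta=0.3613 Bond=-38.0580
V0=10.7939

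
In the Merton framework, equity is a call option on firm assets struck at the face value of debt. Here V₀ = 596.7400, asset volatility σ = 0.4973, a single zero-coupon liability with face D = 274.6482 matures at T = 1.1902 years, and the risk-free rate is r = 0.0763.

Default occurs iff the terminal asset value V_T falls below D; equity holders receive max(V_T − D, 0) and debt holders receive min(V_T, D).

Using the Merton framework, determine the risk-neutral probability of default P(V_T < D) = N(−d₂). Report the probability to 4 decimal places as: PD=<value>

With assets at 596.7400 and a single debt payment of 274.6482 at 1.1902 years:
d₁ = [ln(V₀/D) + (r + σ²/2)T] / (σ√T)
   = [ln(596.7400/274.6482) + (0.0763 + 0.5·0.4973²)·1.1902] / (0.4973·√1.1902)
   = [0.775991 + 0.237985] / 0.542536 = 1.868955
d₂ = d₁ − σ√T = 1.868955 − 0.542536 = 1.326420
risk-neutral PD = N(−d₂) = N(-1.326420) = 0.092350

PD=0.0924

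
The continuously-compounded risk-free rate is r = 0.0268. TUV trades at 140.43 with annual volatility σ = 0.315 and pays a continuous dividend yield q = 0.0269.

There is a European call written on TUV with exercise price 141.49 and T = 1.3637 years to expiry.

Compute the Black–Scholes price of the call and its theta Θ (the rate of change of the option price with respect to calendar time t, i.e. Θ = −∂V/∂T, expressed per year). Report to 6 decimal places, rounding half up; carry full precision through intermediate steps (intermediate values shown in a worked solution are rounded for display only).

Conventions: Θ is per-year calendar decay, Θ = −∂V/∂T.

price = 19.314421
Θ = -6.662303

σ√T = 0.315·√1.3637 = 0.367849
d₁ = (ln(S/K) + (r−q+σ²/2)T) / (σ√T) = (ln(140.43/141.49) + (0.0268−0.0269+0.315²/2)·1.3637) / 0.367849 = (-0.007520 + 0.067520) / 0.367849 = 0.163111
d₂ = d₁ − σ√T = 0.163111 − 0.367849 = -0.204738
e^{−rT} = 0.964113
e^{−qT} = 0.963981
N(d₁) = 0.564785,  N(d₂) = 0.418888
Call price V = S·e^{−qT}·N(d₁) − K·e^{−rT}·N(d₂) = 76.455937 − 57.141516 = 19.314421
φ(d₁) = (1/√(2π))·e^{−d₁²/2} = 0.393670
Θ = −S·e^{−qT}·φ(d₁)·σ/(2√T) + q·S·e^{−qT}·N(d₁) − r·K·e^{−rT}·N(d₂) = −7.187575 + 2.056665 − 1.531393 = -6.662303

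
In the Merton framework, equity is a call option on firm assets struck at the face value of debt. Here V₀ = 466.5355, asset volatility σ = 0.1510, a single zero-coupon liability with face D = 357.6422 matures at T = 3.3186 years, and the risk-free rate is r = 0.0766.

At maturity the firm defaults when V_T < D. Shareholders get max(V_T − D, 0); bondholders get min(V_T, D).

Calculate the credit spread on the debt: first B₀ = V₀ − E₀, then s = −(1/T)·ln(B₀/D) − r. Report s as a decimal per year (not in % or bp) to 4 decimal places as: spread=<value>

Apply the equity-as-call identities (strike 357.6422, horizon 3.3186 years):
d₁ = [ln(V₀/D) + (r + σ²/2)T] / (σ√T)
   = [ln(466.5355/357.6422) + (0.0766 + 0.5·0.1510²)·3.3186] / (0.1510·√3.3186)
   = [0.265801 + 0.292038] / 0.275077 = 2.027939
d₂ = d₁ − σ√T = 2.027939 − 0.275077 = 1.752862
N(d₁) = 0.978717,  N(d₂) = 0.960187,  e^(−rT) = 0.775533
E₀ = V₀·N(d₁) − D·e^(−rT)·N(d₂)
   = 466.5355·0.978717 − 357.6422·0.775533·0.960187 = 190.285416
B₀ = V₀ − E₀ = 466.5355 − 190.285416 = 276.250084
spread = −(1/T)·ln(B₀/D) − r = −(1/3.3186)·ln(276.250084/357.6422) − 0.0766 = 0.00121188

spread=0.0012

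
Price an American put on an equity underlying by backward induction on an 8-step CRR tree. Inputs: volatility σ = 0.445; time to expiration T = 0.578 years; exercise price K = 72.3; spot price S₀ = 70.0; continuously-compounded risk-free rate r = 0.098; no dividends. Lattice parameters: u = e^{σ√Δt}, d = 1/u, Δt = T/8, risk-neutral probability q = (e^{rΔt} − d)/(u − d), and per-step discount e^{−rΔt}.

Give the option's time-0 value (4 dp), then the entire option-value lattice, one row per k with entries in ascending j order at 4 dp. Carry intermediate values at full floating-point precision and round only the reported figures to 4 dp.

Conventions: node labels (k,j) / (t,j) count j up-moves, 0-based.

Δt=0.07225  u=1.12706  d=0.88726  q=0.49976  discount=0.99294
step 8 (expiry): payoffs max(K−S,0) = 45.4144 38.1482 28.9181 17.1934 2.3000 0.0000 0.0000 0.0000 0.0000
k=7: (k=7,j=0): S=30.3017, K−S=41.9983, hold=41.4882 ⇒ V=41.9983 exercise | (k=7,j=1): S=38.4912, K−S=33.8088, hold=33.2987 ⇒ V=33.8088 exercise | (k=7,j=2): S=48.8941, K−S=23.4059, hold=22.8958 ⇒ V=23.4059 exercise | (k=7,j=3): S=62.1085, K−S=10.1915, hold=9.6814 ⇒ V=10.1915 exercise | (k=7,j=4): S=78.8943, K−S=0.0000, hold=1.1424 ⇒ V=1.1424 continue | (k=7,j=5): S=100.2167, K−S=0.0000, hold=0.0000 ⇒ V=0.0000 continue | (k=7,j=6): S=127.3018, K−S=0.0000, hold=0.0000 ⇒ V=0.0000 continue | (k=7,j=7): S=161.7072, K−S=0.0000, hold=0.0000 ⇒ V=0.0000 continue
k=6: (k=6,j=0): S=34.1518, K−S=38.1482, hold=37.6381 ⇒ V=38.1482 exercise | (k=6,j=1): S=43.3819, K−S=28.9181, hold=28.4080 ⇒ V=28.9181 exercise | (k=6,j=2): S=55.1066, K−S=17.1934, hold=16.6833 ⇒ V=17.1934 exercise | (k=6,j=3): S=70.0000, K−S=2.3000, hold=5.6291 ⇒ V=5.6291 continue | (k=6,j=4): S=88.9186, K−S=0.0000, hold=0.5674 ⇒ V=0.5674 continue | (k=6,j=5): S=112.9503, K−S=0.0000, hold=0.0000 ⇒ V=0.0000 continue | (k=6,j=6): S=143.4769, K−S=0.0000, hold=0.0000 ⇒ V=0.0000 continue
k=5: (k=5,j=0): S=38.4912, K−S=33.8088, hold=33.2987 ⇒ V=33.8088 exercise | (k=5,j=1): S=48.8941, K−S=23.4059, hold=22.8958 ⇒ V=23.4059 exercise | (k=5,j=2): S=62.1085, K−S=10.1915, hold=11.3335 ⇒ V=11.3335 continue | (k=5,j=3): S=78.8943, K−S=0.0000, hold=3.0776 ⇒ V=3.0776 continue | (k=5,j=4): S=100.2167, K−S=0.0000, hold=0.2819 ⇒ V=0.2819 continue | (k=5,j=5): S=127.3018, K−S=0.0000, hold=0.0000 ⇒ V=0.0000 continue
k=4: (k=4,j=0): S=43.3819, K−S=28.9181, hold=28.4080 ⇒ V=28.9181 exercise | (k=4,j=1): S=55.1066, K−S=17.1934, hold=17.2500 ⇒ V=17.2500 continue | (k=4,j=2): S=70.0000, K−S=2.3000, hold=7.1566 ⇒ V=7.1566 continue | (k=4,j=3): S=88.9186, K−S=0.0000, hold=1.6685 ⇒ V=1.6685 continue | (k=4,j=4): S=112.9503, K−S=0.0000, hold=0.1400 ⇒ V=0.1400 continue
k=3: (k=3,j=0): S=48.8941, K−S=23.4059, hold=22.9239 ⇒ V=23.4059 exercise | (k=3,j=1): S=62.1085, K−S=10.1915, hold=12.1196 ⇒ V=12.1196 continue | (k=3,j=2): S=78.8943, K−S=0.0000, hold=4.3827 ⇒ V=4.3827 continue | (k=3,j=3): S=100.2167, K−S=0.0000, hold=0.8982 ⇒ V=0.8982 continue
k=2: (k=2,j=0): S=55.1066, K−S=17.1934, hold=17.6401 ⇒ V=17.6401 continue | (k=2,j=1): S=70.0000, K−S=2.3000, hold=8.1948 ⇒ V=8.1948 continue | (k=2,j=2): S=88.9186, K−S=0.0000, hold=2.6227 ⇒ V=2.6227 continue
k=1: (k=1,j=0): S=62.1085, K−S=10.1915, hold=12.8285 ⇒ V=12.8285 continue | (k=1,j=1): S=78.8943, K−S=0.0000, hold=5.3719 ⇒ V=5.3719 continue
k=0: (k=0,j=0): S=70.0000, K−S=2.3000, hold=9.0377 ⇒ V=9.0377 continue

price = 9.0377
tree:
9.0377
12.8285 5.3719
17.6401 8.1948 2.6227
23.4059 12.1196 4.3827 0.8982
28.9181 17.2500 7.1566 1.6685 0.1400
33.8088 23.4059 11.3335 3.0776 0.2819 0.0000
38.1482 28.9181 17.1934 5.6291 0.5674 0.0000 0.0000
41.9983 33.8088 23.4059 10.1915 1.1424 0.0000 0.0000 0.0000
45.4144 38.1482 28.9181 17.1934 2.3000 0.0000 0.0000 0.0000 0.0000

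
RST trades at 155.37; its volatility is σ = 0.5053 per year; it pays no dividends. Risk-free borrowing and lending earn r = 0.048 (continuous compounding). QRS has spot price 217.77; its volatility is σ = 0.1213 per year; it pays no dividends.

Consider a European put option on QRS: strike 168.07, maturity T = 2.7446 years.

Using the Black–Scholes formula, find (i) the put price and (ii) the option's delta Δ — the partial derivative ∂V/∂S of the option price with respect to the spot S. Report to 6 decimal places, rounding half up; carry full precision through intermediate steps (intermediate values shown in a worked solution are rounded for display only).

σ√T = 0.1213·√2.7446 = 0.200956
d₁ = (ln(S/K) + (r+σ²/2)T) / (σ√T) = (ln(217.77/168.07) + (0.048+0.1213²/2)·2.7446) / 0.200956 = (0.259059 + 0.151932) / 0.200956 = 2.045184
d₂ = d₁ − σ√T = 2.045184 − 0.200956 = 1.844228
e^{−rT} = 0.876568
N(−d₁) = 0.020418,  N(−d₂) = 0.032575
Put price V = K·e^{−rT}·N(−d₂) − S·N(−d₁) = 4.799101 − 4.446511 = 0.352590
Δ = −N(−d₁) = -0.020418

price = 0.352590
Δ = -0.020418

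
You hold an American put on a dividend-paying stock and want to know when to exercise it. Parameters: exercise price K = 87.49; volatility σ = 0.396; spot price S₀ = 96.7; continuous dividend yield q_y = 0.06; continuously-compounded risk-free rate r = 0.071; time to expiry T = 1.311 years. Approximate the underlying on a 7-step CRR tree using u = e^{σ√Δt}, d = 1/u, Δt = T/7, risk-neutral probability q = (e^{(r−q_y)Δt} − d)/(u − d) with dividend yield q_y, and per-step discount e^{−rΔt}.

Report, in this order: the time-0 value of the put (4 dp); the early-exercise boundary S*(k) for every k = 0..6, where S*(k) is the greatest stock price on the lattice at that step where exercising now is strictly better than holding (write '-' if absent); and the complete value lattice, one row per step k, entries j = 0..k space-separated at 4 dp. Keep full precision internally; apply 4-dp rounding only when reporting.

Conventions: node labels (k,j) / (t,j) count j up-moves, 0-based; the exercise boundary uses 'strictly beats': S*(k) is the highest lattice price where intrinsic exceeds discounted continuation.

params: Δt=0.18729 u=1.18694 d=0.84251 q=0.46325 e^(-rΔt)=0.98679
t_7 payoffs: 58.3536 46.4422 29.6611 6.0197 0.0000 0.0000 0.0000 0.0000
t_6: node(6,0) S=34.5830 payoff=52.9070 vs cont=52.1377 → 52.9070 [stop]  node(6,1) S=48.7212 payoff=38.7688 vs cont=38.1576 → 38.7688 [stop]  node(6,2) S=68.6392 payoff=18.8508 vs cont=18.4621 → 18.8508 [stop]  node(6,3) S=96.7000 payoff=0.0000 vs cont=3.1884 → 3.1884 [wait]  node(6,4) S=136.2326 payoff=0.0000 vs cont=0.0000 → 0.0000 [wait]  node(6,5) S=191.9267 payoff=0.0000 vs cont=0.0000 → 0.0000 [wait]  node(6,6) S=270.3895 payoff=0.0000 vs cont=0.0000 → 0.0000 [wait]  ⇒ S*(6)=68.6392
t_5: node(5,0) S=41.0478 payoff=46.4422 vs cont=45.7452 → 46.4422 [stop]  node(5,1) S=57.8289 payoff=29.6611 vs cont=29.1516 → 29.6611 [stop]  node(5,2) S=81.4703 payoff=6.0197 vs cont=11.4421 → 11.4421 [wait]  node(5,3) S=114.7767 payoff=0.0000 vs cont=1.6888 → 1.6888 [wait]  node(5,4) S=161.6993 payoff=0.0000 vs cont=0.0000 → 0.0000 [wait]  node(5,5) S=227.8047 payoff=0.0000 vs cont=0.0000 → 0.0000 [wait]  ⇒ S*(5)=57.8289
t_4: node(4,0) S=48.7212 payoff=38.7688 vs cont=38.1576 → 38.7688 [stop]  node(4,1) S=68.6392 payoff=18.8508 vs cont=20.9409 → 20.9409 [wait]  node(4,2) S=96.7000 payoff=0.0000 vs cont=6.8324 → 6.8324 [wait]  node(4,3) S=136.2326 payoff=0.0000 vs cont=0.8945 → 0.8945 [wait]  node(4,4) S=191.9267 payoff=0.0000 vs cont=0.0000 → 0.0000 [wait]  ⇒ S*(4)=48.7212
t_3: node(3,0) S=57.8289 payoff=29.6611 vs cont=30.1070 → 30.1070 [wait]  node(3,1) S=81.4703 payoff=6.0197 vs cont=14.2149 → 14.2149 [wait]  node(3,2) S=114.7767 payoff=0.0000 vs cont=4.0278 → 4.0278 [wait]  node(3,3) S=161.6993 payoff=0.0000 vs cont=0.4738 → 0.4738 [wait]  ⇒ S*(3)=-
t_2: node(2,0) S=68.6392 payoff=18.8508 vs cont=22.4446 → 22.4446 [wait]  node(2,1) S=96.7000 payoff=0.0000 vs cont=9.3703 → 9.3703 [wait]  node(2,2) S=136.2326 payoff=0.0000 vs cont=2.3499 → 2.3499 [wait]  ⇒ S*(2)=-
t_1: node(1,0) S=81.4703 payoff=6.0197 vs cont=16.1715 → 16.1715 [wait]  node(1,1) S=114.7767 payoff=0.0000 vs cont=6.0373 → 6.0373 [wait]  ⇒ S*(1)=-
t_0: node(0,0) S=96.7000 payoff=0.0000 vs cont=11.3252 → 11.3252 [wait]  ⇒ S*(0)=-

price = 11.3252
boundary = - - - - 48.7212 57.8289 68.6392
tree:
11.3252
16.1715 6.0373
22.4446 9.3703 2.3499
30.1070 14.2149 4.0278 0.4738
38.7688 20.9409 6.8324 0.8945 0.0000
46.4422 29.6611 11.4421 1.6888 0.0000 0.0000
52.9070 38.7688 18.8508 3.1884 0.0000 0.0000 0.0000
58.3536 46.4422 29.6611 6.0197 0.0000 0.0000 0.0000 0.0000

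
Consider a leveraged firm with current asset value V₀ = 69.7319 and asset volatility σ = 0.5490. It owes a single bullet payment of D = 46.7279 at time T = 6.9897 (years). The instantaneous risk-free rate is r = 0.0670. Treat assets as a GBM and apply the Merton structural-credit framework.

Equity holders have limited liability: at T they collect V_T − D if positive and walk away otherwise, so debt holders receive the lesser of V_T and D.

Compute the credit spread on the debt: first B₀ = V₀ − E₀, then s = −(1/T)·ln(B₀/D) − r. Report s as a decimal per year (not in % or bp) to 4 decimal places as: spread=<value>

With assets at 69.7319 and a single debt payment of 46.7279 at 6.9897 years:
d₁ = [ln(V₀/D) + (r + σ²/2)T] / (σ√T)
   = [ln(69.7319/46.7279) + (0.0670 + 0.5·0.5490²)·6.9897] / (0.5490·√6.9897)
   = [0.400316 + 1.521661] / 1.451448 = 1.324179
d₂ = d₁ − σ√T = 1.324179 − 1.451448 = -0.127269
N(d₁) = 0.907278,  N(d₂) = 0.449364,  e^(−rT) = 0.626059
E₀ = V₀·N(d₁) − D·e^(−rT)·N(d₂)
   = 69.7319·0.907278 − 46.7279·0.626059·0.449364 = 50.120351
B₀ = V₀ − E₀ = 69.7319 − 50.120351 = 19.611549
spread = −(1/T)·ln(B₀/D) − r = −(1/6.9897)·ln(19.611549/46.7279) − 0.0670 = 0.05721460

spread=0.0572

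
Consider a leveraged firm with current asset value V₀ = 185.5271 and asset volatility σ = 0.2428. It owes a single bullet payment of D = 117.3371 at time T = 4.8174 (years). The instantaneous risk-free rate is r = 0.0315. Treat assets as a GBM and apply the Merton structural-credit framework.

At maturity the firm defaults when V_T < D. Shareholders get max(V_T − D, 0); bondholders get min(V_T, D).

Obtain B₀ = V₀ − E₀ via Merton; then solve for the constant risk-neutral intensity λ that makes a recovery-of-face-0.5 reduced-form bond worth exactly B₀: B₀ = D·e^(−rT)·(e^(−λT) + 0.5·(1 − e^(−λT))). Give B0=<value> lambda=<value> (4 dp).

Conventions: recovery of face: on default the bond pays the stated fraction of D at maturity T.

B0=96.3460 lambda=0.0193

Equity is a call on the firm's assets struck at D = 117.3371:
d₁ = [ln(V₀/D) + (r + σ²/2)T] / (σ√T)
   = [ln(185.5271/117.3371) + (0.0315 + 0.5·0.2428²)·4.8174] / (0.2428·√4.8174)
   = [0.458150 + 0.293745] / 0.532911 = 1.410920
d₂ = d₁ − σ√T = 1.410920 − 0.532911 = 0.878009
N(d₁) = 0.920866,  N(d₂) = 0.810030,  e^(−rT) = 0.859205
E₀ = V₀·N(d₁) − D·e^(−rT)·N(d₂)
   = 185.5271·0.920866 − 117.3371·0.859205·0.810030 = 89.181073
B₀ = V₀ − E₀ = 185.5271 − 89.181073 = 96.346027
e^(−λT) = (B₀·e^(rT)/D − 0.5)/(1 − 0.5) = (96.3460·1.163867/117.3371 − 0.5)/0.5 = 0.91131248
λ = −ln(0.91131248)/4.8174 = 0.019278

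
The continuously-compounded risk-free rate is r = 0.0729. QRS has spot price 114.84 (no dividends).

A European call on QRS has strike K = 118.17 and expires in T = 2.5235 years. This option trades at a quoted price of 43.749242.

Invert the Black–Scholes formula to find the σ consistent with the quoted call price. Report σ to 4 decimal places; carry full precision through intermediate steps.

sigma = 0.5327

At σ = 0.5327 the Black–Scholes value reproduces the quote:
σ√T = 0.5327·√2.5235 = 0.846222
d₁ = (ln(S/K) + (r+σ²/2)T) / (σ√T) = (ln(114.84/118.17) + (0.0729+0.5327²/2)·2.5235) / 0.846222 = (-0.028584 + 0.542009) / 0.846222 = 0.606726
d₂ = d₁ − σ√T = 0.606726 − 0.846222 = -0.239496
e^{−rT} = 0.831966
N(d₁) = 0.727984,  N(d₂) = 0.405360
V = S·N(d₁) − K·e^{−rT}·N(d₂) = 83.601625 − 39.852384 = 43.749242 (equal to the quote); since ∂V/∂σ > 0 for all σ, the implied volatility is unique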